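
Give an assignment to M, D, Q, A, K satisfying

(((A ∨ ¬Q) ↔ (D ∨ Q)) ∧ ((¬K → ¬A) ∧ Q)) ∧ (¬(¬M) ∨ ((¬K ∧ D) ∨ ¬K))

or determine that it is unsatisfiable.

M: True, D: False, Q: True, A: True, K: True

  ((A ∨ ¬Q) ↔ (D ∨ Q)) ∧ ((¬K → ¬A) ∧ Q) = True
    (A ∨ ¬Q) ↔ (D ∨ Q) = True
      A ∨ ¬Q = True
        ¬Q = False
      D ∨ Q = True
    (¬K → ¬A) ∧ Q = True
      ¬K → ¬A = True
        ¬K = False
        ¬A = False
  ¬(¬M) ∨ ((¬K ∧ D) ∨ ¬K) = True
    ¬(¬M) = True
      ¬M = False
    (¬K ∧ D) ∨ ¬K = False
      ¬K ∧ D = False
        ¬K = False
      ¬K = False
Both conjuncts True, so the formula holds.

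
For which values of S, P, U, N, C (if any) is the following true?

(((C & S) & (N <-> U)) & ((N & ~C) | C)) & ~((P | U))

S = True, P = False, U = False, N = False, C = True

  ((C & S) & (N <-> U)) & ((N & ~C) | C) = True
    (C & S) & (N <-> U) = True
      C & S = True
      N <-> U = True
    (N & ~C) | C = True
      N & ~C = False
        ~C = False
  ~((P | U)) = True
    P | U = False
Both conjuncts True, so the formula holds.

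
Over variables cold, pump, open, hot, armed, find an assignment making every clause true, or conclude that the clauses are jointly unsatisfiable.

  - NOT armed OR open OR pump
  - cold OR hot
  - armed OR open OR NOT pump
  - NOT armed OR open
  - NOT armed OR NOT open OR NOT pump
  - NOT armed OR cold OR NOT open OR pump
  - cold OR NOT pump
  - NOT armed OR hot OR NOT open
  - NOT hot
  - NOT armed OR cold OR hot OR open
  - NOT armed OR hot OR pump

Unit clause (NOT hot) forces hot = False.
In (cold OR hot) only cold is left, so cold = True.
Set pump = False.
  then (NOT armed OR hot OR pump) forces armed = False.
Set open = False.
All clauses satisfied.

cold = True, pump = False, open = False, hot = False, armed = False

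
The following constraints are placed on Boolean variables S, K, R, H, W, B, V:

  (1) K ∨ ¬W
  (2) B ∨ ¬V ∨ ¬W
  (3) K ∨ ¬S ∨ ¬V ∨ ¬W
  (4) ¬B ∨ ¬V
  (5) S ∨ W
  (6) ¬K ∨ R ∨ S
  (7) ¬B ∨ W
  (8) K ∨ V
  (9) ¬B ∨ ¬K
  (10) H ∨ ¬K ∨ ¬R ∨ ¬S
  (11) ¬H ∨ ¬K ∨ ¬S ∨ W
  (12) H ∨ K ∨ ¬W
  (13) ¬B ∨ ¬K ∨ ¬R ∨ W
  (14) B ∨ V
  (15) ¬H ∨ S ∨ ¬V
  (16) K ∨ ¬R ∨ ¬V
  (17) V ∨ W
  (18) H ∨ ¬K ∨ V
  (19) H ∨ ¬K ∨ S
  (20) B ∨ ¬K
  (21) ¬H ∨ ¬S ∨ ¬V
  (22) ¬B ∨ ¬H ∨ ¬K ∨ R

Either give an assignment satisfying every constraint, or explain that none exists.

Try S = False:
  (S ∨ W) forces W = True.
  (K ∨ ¬W) forces K = True.
  (¬K ∨ R ∨ S) forces R = True.
  (¬B ∨ ¬K) forces B = False.
  clause (B ∨ ¬K) is falsified — backtrack.
So S = True.
Set K = False.
  then (K ∨ ¬W) forces W = False.
  then (¬B ∨ W) forces B = False.
  then (K ∨ V) forces V = True.
  then (K ∨ ¬R ∨ ¬V) forces R = False.
  then (¬H ∨ ¬S ∨ ¬V) forces H = False.
All clauses satisfied.

S=T; K=F; R=F; H=F; W=F; B=F; V=T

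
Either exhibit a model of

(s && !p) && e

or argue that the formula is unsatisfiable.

e = True, s = True, p = False

  s && !p = True
    !p = True
Both conjuncts True, so the formula holds.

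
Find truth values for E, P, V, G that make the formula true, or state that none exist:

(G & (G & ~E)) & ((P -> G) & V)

E=F, P=T, V=T, G=T

  G & (G & ~E) = True
    G & ~E = True
      ~E = True
  (P -> G) & V = True
    P -> G = True
Both conjuncts True, so the formula holds.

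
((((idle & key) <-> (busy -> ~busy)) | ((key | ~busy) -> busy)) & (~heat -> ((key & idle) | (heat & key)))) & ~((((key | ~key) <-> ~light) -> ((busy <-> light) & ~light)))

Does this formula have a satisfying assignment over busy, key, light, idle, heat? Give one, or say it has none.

busy: True, key: True, light: False, idle: True, heat: False

  (((idle & key) <-> (busy -> ~busy)) | ((key | ~busy) -> busy)) & (~heat -> ((key & idle) | (heat & key))) = True
    ((idle & key) <-> (busy -> ~busy)) | ((key | ~busy) -> busy) = True
      (idle & key) <-> (busy -> ~busy) = False
        idle & key = True
        busy -> ~busy = False
          ~busy = False
      (key | ~busy) -> busy = True
        key | ~busy = True
          ~busy = False
    ~heat -> ((key & idle) | (heat & key)) = True
      ~heat = True
      (key & idle) | (heat & key) = True
        key & idle = True
        heat & key = False
  ~((((key | ~key) <-> ~light) -> ((busy <-> light) & ~light))) = True
    ((key | ~key) <-> ~light) -> ((busy <-> light) & ~light) = False
      (key | ~key) <-> ~light = True
        key | ~key = True
          ~key = False
        ~light = True
      (busy <-> light) & ~light = False
        busy <-> light = False
        ~light = True
Both conjuncts True, so the formula holds.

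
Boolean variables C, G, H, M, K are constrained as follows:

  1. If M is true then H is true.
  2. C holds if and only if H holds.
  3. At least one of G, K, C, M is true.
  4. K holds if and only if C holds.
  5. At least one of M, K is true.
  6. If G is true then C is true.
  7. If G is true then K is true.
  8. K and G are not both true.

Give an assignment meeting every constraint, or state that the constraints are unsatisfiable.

C: True; G: False; H: True; M: True; K: True

  (1) M=T ⇒ H: T ✓
  (2) C=T, H=T — same ✓
  (3) {G, K, C, M}: 3 true — at least one ✓
  (4) K=T, C=T — same ✓
  (5) {M, K}: 2 true — at least one ✓
  (6) G=F ⇒ C: vacuous ✓
  (7) G=F ⇒ K: vacuous ✓
  (8) K=T, G=F — not both ✓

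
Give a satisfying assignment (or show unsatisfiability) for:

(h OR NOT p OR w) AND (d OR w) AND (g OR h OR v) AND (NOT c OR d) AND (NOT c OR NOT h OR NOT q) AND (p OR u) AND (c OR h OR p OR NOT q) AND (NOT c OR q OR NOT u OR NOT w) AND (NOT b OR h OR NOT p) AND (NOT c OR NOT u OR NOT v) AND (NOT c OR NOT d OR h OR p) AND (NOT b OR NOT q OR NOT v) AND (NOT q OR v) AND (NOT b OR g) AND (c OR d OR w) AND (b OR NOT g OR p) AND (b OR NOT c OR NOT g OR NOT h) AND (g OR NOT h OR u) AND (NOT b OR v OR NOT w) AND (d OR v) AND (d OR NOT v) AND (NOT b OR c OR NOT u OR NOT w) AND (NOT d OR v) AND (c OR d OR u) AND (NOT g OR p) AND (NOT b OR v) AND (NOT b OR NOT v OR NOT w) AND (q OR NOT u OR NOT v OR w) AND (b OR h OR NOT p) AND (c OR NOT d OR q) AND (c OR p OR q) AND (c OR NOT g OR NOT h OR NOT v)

Try d = False:
  (d OR w) forces w = True.
  (NOT c OR d) forces c = False.
  (d OR v) forces v = True.
  clause (d OR NOT v) is falsified — backtrack.
So d = True.
  then (NOT d OR v) forces v = True.
Set h = True.
Set c = False.
  then (c OR NOT d OR q) forces q = True.
  then (c OR NOT g OR NOT h OR NOT v) forces g = False.
  then (NOT b OR NOT q OR NOT v) forces b = False.
  then (g OR NOT h OR u) forces u = True.
Set p = False.
Set w = True.
All clauses satisfied.

d: True, v: True, h: True, c: False, q: True, b: False, p: False, g: False, w: True, u: True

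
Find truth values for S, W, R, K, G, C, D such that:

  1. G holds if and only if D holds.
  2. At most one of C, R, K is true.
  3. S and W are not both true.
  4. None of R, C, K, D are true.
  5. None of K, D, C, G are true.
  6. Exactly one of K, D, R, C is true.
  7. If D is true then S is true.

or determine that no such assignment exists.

Unsatisfiable — no assignment works.

Case R = True:
  Constraint (4) is violated (R=T) — contradiction.
Case R = False:
  (4) forces C = False.
  (4) forces K = False.
  (4) forces D = False.
  Constraint (6) is violated (K=F, D=F, R=F, C=F) — contradiction.
Both cases fail — unsatisfiable.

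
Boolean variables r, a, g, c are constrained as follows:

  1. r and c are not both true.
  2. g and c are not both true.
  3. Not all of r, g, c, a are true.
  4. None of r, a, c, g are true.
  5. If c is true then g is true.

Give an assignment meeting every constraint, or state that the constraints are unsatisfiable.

r = False; a = False; g = False; c = False

  (1) r=F, c=F — not both ✓
  (2) g=F, c=F — not both ✓
  (3) {r, g, c, a}: 0/4 true — not all ✓
  (4) {r, a, c, g}: 0 true — none ✓
  (5) c=F ⇒ g: vacuous ✓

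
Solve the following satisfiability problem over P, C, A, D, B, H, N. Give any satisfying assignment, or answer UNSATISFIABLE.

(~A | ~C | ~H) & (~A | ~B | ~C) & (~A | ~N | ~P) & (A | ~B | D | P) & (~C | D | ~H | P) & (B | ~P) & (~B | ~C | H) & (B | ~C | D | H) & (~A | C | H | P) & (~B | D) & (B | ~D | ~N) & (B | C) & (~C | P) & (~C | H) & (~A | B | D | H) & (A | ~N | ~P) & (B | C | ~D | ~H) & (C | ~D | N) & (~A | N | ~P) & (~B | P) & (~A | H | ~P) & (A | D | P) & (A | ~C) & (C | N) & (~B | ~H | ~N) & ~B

Case B = True:
  Clause (~B) is falsified — contradiction.
Case B = False:
  (B | ~P) forces P = False.
  (B | C) forces C = True.
  Clause (~C | P) is falsified — contradiction.
Both cases fail, so the formula is unsatisfiable.

The formula is unsatisfiable.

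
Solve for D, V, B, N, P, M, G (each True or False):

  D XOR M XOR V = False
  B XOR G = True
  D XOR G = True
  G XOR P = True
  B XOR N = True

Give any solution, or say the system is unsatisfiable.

D=T, V=T, B=T, N=F, P=T, M=F, G=F

D XOR M XOR V = T XOR F XOR T = False ✓
B XOR G = T XOR F = True ✓
D XOR G = T XOR F = True ✓
G XOR P = F XOR T = True ✓
B XOR N = T XOR F = True ✓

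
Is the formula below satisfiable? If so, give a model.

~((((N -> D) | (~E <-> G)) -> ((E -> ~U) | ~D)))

D = True, N = True, E = True, U = True, G = False

  ~((((N -> D) | (~E <-> G)) -> ((E -> ~U) | ~D))) = True
    ((N -> D) | (~E <-> G)) -> ((E -> ~U) | ~D) = False
      (N -> D) | (~E <-> G) = True
        N -> D = True
        ~E <-> G = True
          ~E = False
      (E -> ~U) | ~D = False
        E -> ~U = False
          ~U = False
        ~D = False
The formula evaluates to True.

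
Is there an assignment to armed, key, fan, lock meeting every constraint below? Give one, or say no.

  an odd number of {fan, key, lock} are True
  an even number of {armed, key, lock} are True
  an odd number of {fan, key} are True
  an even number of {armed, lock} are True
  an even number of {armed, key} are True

armed = False; key = False; fan = True; lock = False

{fan, key, lock}: 1 true → odd ✓
{armed, key, lock}: 0 true → even ✓
{fan, key}: 1 true → odd ✓
{armed, lock}: 0 true → even ✓
{armed, key}: 0 true → even ✓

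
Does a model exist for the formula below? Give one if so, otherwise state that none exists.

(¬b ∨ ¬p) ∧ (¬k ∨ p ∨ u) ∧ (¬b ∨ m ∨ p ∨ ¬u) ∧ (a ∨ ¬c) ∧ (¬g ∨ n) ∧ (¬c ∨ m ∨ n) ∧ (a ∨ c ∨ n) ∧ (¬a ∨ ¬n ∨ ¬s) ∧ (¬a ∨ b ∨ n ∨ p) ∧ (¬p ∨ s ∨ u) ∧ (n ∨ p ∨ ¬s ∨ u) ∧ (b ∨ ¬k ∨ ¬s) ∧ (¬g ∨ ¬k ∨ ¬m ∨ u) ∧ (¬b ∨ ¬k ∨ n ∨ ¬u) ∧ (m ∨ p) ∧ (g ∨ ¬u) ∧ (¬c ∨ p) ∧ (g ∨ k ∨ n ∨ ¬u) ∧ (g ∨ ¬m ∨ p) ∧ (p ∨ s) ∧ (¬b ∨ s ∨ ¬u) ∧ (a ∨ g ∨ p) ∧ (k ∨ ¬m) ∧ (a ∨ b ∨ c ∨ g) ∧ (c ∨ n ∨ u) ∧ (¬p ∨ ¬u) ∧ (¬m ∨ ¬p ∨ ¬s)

Set a = False.
  then (a ∨ ¬c) forces c = False.
  then (a ∨ c ∨ n) forces n = True.
Try s = False:
  (p ∨ s) forces p = True.
  (¬b ∨ ¬p) forces b = False.
  (¬p ∨ s ∨ u) forces u = True.
  clause (¬p ∨ ¬u) is falsified — backtrack.
So s = True.
Set k = True.
  then (b ∨ ¬k ∨ ¬s) forces b = True.
  then (¬b ∨ ¬p) forces p = False.
  then (¬k ∨ p ∨ u) forces u = True.
  then (¬b ∨ m ∨ p ∨ ¬u) forces m = True.
  then (g ∨ ¬u) forces g = True.
All clauses satisfied.

a = False, s = True, k = True, b = True, g = True, m = True, n = True, c = False, u = True, p = False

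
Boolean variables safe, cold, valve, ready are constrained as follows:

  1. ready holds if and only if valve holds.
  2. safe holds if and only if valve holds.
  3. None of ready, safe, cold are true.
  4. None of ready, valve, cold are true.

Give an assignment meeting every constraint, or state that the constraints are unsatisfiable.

safe=F, cold=F, valve=F, ready=F

  (1) ready=F, valve=F — same ✓
  (2) safe=F, valve=F — same ✓
  (3) {ready, safe, cold}: 0 true — none ✓
  (4) {ready, valve, cold}: 0 true — none ✓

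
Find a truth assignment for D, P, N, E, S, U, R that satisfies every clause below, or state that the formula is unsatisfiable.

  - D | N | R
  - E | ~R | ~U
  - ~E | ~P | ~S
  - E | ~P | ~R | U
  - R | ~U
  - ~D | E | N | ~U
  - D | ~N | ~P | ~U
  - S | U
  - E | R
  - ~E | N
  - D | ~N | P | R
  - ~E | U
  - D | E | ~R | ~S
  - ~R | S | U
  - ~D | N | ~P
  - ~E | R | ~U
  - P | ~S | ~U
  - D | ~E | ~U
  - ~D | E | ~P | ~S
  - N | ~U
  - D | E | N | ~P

Set D = True.
Set P = False.
Set N = False.
  then (~E | N) forces E = False.
  then (N | ~U) forces U = False.
  then (S | U) forces S = True.
  then (E | R) forces R = True.
All clauses satisfied.

D: True; P: False; N: False; E: False; S: True; U: False; R: True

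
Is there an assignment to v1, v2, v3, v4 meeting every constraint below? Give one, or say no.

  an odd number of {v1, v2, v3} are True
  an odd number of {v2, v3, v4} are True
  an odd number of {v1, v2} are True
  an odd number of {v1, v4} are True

Adding constraints 1, 2, 4 mod 2: every variable appears an even number of times on the left, so the left side is 0.
But the right sides sum to 1 (mod 2). 0 ≠ 1 — the system is inconsistent.

Unsatisfiable — no assignment works.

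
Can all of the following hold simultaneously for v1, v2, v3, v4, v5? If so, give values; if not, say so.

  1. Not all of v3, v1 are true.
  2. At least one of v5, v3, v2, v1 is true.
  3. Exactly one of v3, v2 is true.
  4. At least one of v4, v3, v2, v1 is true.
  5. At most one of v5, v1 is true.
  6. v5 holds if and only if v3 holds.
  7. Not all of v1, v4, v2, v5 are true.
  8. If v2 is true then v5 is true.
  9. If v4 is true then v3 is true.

v1 = False; v2 = False; v3 = True; v4 = False; v5 = True

  (1) {v3, v1}: 1/2 true — not all ✓
  (2) {v5, v3, v2, v1}: 2 true — at least one ✓
  (3) {v3, v2}: 1 true — exactly one ✓
  (4) {v4, v3, v2, v1}: 1 true — at least one ✓
  (5) {v5, v1}: 1 true — at most one ✓
  (6) v5=T, v3=T — same ✓
  (7) {v1, v4, v2, v5}: 1/4 true — not all ✓
  (8) v2=F ⇒ v5: vacuous ✓
  (9) v4=F ⇒ v3: vacuous ✓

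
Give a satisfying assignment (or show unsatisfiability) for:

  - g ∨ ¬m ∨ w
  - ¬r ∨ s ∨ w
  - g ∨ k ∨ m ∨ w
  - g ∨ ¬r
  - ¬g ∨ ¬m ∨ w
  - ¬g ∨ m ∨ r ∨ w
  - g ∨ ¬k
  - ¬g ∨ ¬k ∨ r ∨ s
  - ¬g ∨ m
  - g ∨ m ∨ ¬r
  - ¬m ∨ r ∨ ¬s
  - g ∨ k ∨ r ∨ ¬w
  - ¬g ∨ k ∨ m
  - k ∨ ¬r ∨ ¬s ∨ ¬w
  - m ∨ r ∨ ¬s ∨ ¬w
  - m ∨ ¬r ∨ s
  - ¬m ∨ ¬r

g = True, w = True, s = False, k = False, m = True, r = False

Try g = False:
  (g ∨ ¬r) forces r = False.
  (g ∨ ¬k) forces k = False.
  (g ∨ k ∨ r ∨ ¬w) forces w = False.
  (g ∨ ¬m ∨ w) forces m = False.
  clause (g ∨ k ∨ m ∨ w) is falsified — backtrack.
So g = True.
  then (¬g ∨ m) forces m = True.
  then (¬m ∨ ¬r) forces r = False.
  then (¬g ∨ ¬m ∨ w) forces w = True.
  then (¬m ∨ r ∨ ¬s) forces s = False.
  then (¬g ∨ ¬k ∨ r ∨ s) forces k = False.
All clauses satisfied.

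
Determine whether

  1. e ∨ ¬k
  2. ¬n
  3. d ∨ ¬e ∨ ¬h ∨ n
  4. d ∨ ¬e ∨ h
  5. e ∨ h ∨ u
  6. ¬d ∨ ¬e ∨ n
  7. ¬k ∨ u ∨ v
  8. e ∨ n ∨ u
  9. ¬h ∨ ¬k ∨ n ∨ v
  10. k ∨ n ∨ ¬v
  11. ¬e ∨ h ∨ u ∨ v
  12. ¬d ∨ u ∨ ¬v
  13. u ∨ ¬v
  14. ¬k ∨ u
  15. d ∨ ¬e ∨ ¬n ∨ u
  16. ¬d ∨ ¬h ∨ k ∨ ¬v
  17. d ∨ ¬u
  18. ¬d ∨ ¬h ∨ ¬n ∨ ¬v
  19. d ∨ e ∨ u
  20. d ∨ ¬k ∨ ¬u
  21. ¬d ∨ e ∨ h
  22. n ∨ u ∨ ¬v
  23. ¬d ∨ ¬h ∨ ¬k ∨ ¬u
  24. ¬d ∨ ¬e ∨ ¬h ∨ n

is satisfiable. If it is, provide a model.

Unit clause (¬n) forces n = False.
Try u = False:
  (e ∨ n ∨ u) forces e = True.
  (¬d ∨ ¬e ∨ n) forces d = False.
  (d ∨ ¬e ∨ ¬h ∨ n) forces h = False.
  clause (d ∨ ¬e ∨ h) is falsified — backtrack.
So u = True.
  then (d ∨ ¬u) forces d = True.
  then (¬d ∨ ¬e ∨ n) forces e = False.
  then (¬d ∨ e ∨ h) forces h = True.
  then (¬d ∨ ¬h ∨ ¬k ∨ ¬u) forces k = False.
  then (k ∨ n ∨ ¬v) forces v = False.
All clauses satisfied.

u = True; h = True; e = False; d = True; n = False; k = False; v = False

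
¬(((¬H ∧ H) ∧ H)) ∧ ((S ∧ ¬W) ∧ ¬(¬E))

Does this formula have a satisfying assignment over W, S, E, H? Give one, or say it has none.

W=F, S=T, E=T, H=F

  ¬(((¬H ∧ H) ∧ H)) = True
    (¬H ∧ H) ∧ H = False
      ¬H ∧ H = False
        ¬H = True
  (S ∧ ¬W) ∧ ¬(¬E) = True
    S ∧ ¬W = True
      ¬W = True
    ¬(¬E) = True
      ¬E = False
Both conjuncts True, so the formula holds.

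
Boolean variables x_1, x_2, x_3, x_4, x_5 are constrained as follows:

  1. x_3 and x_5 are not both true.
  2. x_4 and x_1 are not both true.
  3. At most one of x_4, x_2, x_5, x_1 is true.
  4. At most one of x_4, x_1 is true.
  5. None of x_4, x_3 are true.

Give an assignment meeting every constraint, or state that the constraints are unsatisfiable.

x_1 = False; x_2 = False; x_3 = False; x_4 = False; x_5 = False

  (1) x_3=F, x_5=F — not both ✓
  (2) x_4=F, x_1=F — not both ✓
  (3) {x_4, x_2, x_5, x_1}: 0 true — at most one ✓
  (4) {x_4, x_1}: 0 true — at most one ✓
  (5) {x_4, x_3}: 0 true — none ✓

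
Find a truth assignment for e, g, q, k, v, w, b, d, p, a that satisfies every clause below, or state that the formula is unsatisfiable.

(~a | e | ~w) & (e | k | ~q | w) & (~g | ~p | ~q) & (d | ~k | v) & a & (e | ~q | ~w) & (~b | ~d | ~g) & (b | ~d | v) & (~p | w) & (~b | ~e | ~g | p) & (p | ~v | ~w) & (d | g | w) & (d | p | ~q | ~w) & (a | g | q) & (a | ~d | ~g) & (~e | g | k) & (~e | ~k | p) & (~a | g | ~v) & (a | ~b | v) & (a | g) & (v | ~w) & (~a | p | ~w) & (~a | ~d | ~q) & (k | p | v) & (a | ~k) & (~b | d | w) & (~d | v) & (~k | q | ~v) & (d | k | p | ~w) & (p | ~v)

e = True; g = True; q = False; k = False; v = True; w = True; b = False; d = False; p = True; a = True

Unit clause (a) forces a = True.
Set e = True.
Try g = False:
  (~e | g | k) forces k = True.
  (~e | ~k | p) forces p = True.
  (~p | w) forces w = True.
  (~a | g | ~v) forces v = False.
  clause (v | ~w) is falsified — backtrack.
So g = True.
Set q = False.
Set k = False.
Try v = False:
  (v | ~w) forces w = False.
  (~p | w) forces p = False.
  clause (k | p | v) is falsified — backtrack.
So v = True.
  then (p | ~v) forces p = True.
  then (~p | w) forces w = True.
Set b = False.
Set d = False.
All clauses satisfied.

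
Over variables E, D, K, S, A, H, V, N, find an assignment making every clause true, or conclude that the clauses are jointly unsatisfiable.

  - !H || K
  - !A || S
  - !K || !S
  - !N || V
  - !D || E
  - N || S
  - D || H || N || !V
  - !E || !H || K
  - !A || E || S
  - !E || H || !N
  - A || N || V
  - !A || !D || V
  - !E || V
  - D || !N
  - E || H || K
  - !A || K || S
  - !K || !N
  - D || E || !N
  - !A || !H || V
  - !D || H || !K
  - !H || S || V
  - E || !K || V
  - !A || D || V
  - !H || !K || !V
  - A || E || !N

E: True; D: True; K: False; S: True; A: True; H: False; V: True; N: False

Set E = True.
  then (!E || V) forces V = True.
Try D = False:
  (D || !N) forces N = False.
  (N || S) forces S = True.
  (!K || !S) forces K = False.
  (!H || K) forces H = False.
  clause (D || H || N || !V) is falsified — backtrack.
So D = True.
Set K = False.
  then (!H || K) forces H = False.
  then (!E || H || !N) forces N = False.
  then (N || S) forces S = True.
Set A = True.
All clauses satisfied.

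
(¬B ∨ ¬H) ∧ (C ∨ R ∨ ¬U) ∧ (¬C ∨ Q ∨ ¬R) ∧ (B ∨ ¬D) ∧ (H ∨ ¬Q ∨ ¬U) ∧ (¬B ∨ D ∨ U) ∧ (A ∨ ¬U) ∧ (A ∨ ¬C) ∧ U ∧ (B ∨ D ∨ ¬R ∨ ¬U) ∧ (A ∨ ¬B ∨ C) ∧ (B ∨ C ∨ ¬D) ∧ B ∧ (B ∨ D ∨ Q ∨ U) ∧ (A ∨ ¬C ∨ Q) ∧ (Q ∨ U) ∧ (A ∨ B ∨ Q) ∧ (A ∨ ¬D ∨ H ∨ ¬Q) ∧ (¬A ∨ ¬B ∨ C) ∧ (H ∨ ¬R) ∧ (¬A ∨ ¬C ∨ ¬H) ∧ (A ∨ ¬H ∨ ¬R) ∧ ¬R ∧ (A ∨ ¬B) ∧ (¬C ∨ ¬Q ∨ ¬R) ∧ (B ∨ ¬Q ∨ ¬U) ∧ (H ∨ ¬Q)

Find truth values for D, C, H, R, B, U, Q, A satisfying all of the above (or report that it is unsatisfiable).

Unit clause (U) forces U = True.
Unit clause (B) forces B = True.
Unit clause (¬R) forces R = False.
In (A ∨ ¬B) only A is left, so A = True.
In (¬B ∨ ¬H) only ¬H is left, so H = False.
In (C ∨ R ∨ ¬U) only C is left, so C = True.
In (H ∨ ¬Q ∨ ¬U) only ¬Q is left, so Q = False.
Set D = True.
All clauses satisfied.

D = True; C = True; H = False; R = False; B = True; U = True; Q = False; A = True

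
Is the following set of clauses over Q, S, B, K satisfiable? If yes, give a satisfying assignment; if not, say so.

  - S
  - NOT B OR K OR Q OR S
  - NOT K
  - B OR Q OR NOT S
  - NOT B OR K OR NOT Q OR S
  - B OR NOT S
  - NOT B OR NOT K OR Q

Unit clause (S) forces S = True.
Unit clause (NOT K) forces K = False.
In (B OR NOT S) only B is left, so B = True.
Set Q = False.
Check each clause:
  (S): S holds.
  (NOT B OR K OR Q OR S): S holds.
  (NOT K): NOT K holds.
  (B OR Q OR NOT S): B holds.
  (NOT B OR K OR NOT Q OR S): NOT Q holds.
  (B OR NOT S): B holds.
  (NOT B OR NOT K OR Q): NOT K holds.
All clauses satisfied.

Q = False; S = True; B = True; K = False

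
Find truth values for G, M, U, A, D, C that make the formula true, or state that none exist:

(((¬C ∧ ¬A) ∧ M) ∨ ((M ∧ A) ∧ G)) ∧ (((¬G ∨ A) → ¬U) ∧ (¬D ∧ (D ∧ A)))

The formula is unsatisfiable.

Case D = True: the conjunct ¬D is False.
Case D = False: the conjunct D is False.
Both cases fail — unsatisfiable.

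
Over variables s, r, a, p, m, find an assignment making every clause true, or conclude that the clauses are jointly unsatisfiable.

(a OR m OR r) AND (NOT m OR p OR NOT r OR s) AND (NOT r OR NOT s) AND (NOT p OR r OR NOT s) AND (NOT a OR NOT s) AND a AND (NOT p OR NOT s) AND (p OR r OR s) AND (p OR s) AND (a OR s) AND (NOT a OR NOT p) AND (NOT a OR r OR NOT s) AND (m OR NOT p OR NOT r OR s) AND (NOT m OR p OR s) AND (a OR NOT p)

No satisfying assignment exists.

Case a = True:
  (NOT a OR NOT s) forces s = False.
  (p OR s) forces p = True.
  Clause (NOT a OR NOT p) is falsified — contradiction.
Case a = False:
  Clause (a) is falsified — contradiction.
Both cases fail, so the formula is unsatisfiable.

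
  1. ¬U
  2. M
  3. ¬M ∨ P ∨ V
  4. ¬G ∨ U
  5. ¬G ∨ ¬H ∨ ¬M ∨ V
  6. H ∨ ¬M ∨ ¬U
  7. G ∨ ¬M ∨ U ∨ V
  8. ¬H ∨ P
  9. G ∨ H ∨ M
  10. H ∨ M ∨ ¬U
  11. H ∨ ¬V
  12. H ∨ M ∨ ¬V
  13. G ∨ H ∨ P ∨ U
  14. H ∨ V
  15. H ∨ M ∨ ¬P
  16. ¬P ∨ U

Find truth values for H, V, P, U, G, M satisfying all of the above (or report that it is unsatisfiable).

Unsatisfiable

Case U = True:
  Clause (¬U) is falsified — contradiction.
Case U = False:
  (M) forces M = True.
  (¬G ∨ U) forces G = False.
  (G ∨ ¬M ∨ U ∨ V) forces V = True.
  (H ∨ ¬V) forces H = True.
  (¬H ∨ P) forces P = True.
  Clause (¬P ∨ U) is falsified — contradiction.
Both cases fail, so the formula is unsatisfiable.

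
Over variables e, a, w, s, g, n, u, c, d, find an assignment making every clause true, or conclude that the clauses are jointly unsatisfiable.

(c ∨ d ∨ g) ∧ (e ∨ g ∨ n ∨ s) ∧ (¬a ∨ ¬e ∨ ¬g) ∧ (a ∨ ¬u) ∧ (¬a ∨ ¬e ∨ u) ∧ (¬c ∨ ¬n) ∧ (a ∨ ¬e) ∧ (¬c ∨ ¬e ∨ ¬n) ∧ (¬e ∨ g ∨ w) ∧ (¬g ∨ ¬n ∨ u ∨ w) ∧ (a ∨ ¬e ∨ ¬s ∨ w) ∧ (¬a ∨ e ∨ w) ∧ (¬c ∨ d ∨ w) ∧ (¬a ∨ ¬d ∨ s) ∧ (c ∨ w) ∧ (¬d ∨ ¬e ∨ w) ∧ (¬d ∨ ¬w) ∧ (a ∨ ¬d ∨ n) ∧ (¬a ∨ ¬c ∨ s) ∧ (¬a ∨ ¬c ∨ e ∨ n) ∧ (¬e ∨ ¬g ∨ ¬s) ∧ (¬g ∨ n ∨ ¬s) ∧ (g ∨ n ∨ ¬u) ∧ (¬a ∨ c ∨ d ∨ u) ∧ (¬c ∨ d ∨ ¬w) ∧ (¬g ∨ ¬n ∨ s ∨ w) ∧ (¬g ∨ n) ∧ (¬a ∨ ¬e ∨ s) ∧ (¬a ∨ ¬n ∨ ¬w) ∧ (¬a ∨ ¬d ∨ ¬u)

Set e = False.
Set a = False.
  then (a ∨ ¬u) forces u = False.
Try w = False:
  (c ∨ w) forces c = True.
  (¬c ∨ ¬n) forces n = False.
  (¬c ∨ d ∨ w) forces d = True.
  clause (a ∨ ¬d ∨ n) is falsified — backtrack.
So w = True.
  then (¬d ∨ ¬w) forces d = False.
  then (¬c ∨ d ∨ ¬w) forces c = False.
  then (c ∨ d ∨ g) forces g = True.
  then (¬g ∨ n) forces n = True.
Set s = False.
All clauses satisfied.

e=F, a=F, w=T, s=F, g=T, n=T, u=F, c=F, d=F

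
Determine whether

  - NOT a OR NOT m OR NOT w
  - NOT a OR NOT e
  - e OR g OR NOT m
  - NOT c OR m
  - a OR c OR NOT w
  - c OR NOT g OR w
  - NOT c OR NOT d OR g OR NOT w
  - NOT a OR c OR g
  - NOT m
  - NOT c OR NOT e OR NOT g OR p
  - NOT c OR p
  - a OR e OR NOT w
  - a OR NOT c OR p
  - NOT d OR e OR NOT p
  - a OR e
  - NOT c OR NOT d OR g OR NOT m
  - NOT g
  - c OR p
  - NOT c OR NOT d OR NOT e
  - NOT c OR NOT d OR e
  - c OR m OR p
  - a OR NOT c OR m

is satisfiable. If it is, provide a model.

e=T; a=F; g=F; d=F; m=F; p=T; c=F; w=F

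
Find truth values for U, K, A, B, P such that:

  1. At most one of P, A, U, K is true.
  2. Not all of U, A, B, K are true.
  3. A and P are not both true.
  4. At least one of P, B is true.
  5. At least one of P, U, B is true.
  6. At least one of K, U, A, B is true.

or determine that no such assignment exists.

U = True; K = False; A = False; B = True; P = False

  (1) {P, A, U, K}: 1 true — at most one ✓
  (2) {U, A, B, K}: 2/4 true — not all ✓
  (3) A=F, P=F — not both ✓
  (4) {P, B}: 1 true — at least one ✓
  (5) {P, U, B}: 2 true — at least one ✓
  (6) {K, U, A, B}: 2 true — at least one ✓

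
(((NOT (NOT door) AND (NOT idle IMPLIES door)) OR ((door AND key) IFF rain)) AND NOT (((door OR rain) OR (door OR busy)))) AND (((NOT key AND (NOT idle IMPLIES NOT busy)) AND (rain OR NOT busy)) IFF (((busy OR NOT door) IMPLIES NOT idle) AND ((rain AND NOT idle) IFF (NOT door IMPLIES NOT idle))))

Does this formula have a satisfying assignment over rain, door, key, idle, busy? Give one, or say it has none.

rain = False, door = False, key = True, idle = False, busy = False

  ((NOT (NOT door) AND (NOT idle IMPLIES door)) OR ((door AND key) IFF rain)) AND NOT (((door OR rain) OR (door OR busy))) = True
    (NOT (NOT door) AND (NOT idle IMPLIES door)) OR ((door AND key) IFF rain) = True
      NOT (NOT door) AND (NOT idle IMPLIES door) = False
        NOT (NOT door) = False
          NOT door = True
        NOT idle IMPLIES door = False
          NOT idle = True
      (door AND key) IFF rain = True
        door AND key = False
    NOT (((door OR rain) OR (door OR busy))) = True
      (door OR rain) OR (door OR busy) = False
        door OR rain = False
        door OR busy = False
  ((NOT key AND (NOT idle IMPLIES NOT busy)) AND (rain OR NOT busy)) IFF (((busy OR NOT door) IMPLIES NOT idle) AND ((rain AND NOT idle) IFF (NOT door IMPLIES NOT idle))) = True
    (NOT key AND (NOT idle IMPLIES NOT busy)) AND (rain OR NOT busy) = False
      NOT key AND (NOT idle IMPLIES NOT busy) = False
        NOT key = False
        NOT idle IMPLIES NOT busy = True
          NOT idle = True
          NOT busy = True
      rain OR NOT busy = True
        NOT busy = True
    ((busy OR NOT door) IMPLIES NOT idle) AND ((rain AND NOT idle) IFF (NOT door IMPLIES NOT idle)) = False
      (busy OR NOT door) IMPLIES NOT idle = True
        busy OR NOT door = True
          NOT door = True
        NOT idle = True
      (rain AND NOT idle) IFF (NOT door IMPLIES NOT idle) = False
        rain AND NOT idle = False
          NOT idle = True
        NOT door IMPLIES NOT idle = True
          NOT door = True
          NOT idle = True
Both conjuncts True, so the formula holds.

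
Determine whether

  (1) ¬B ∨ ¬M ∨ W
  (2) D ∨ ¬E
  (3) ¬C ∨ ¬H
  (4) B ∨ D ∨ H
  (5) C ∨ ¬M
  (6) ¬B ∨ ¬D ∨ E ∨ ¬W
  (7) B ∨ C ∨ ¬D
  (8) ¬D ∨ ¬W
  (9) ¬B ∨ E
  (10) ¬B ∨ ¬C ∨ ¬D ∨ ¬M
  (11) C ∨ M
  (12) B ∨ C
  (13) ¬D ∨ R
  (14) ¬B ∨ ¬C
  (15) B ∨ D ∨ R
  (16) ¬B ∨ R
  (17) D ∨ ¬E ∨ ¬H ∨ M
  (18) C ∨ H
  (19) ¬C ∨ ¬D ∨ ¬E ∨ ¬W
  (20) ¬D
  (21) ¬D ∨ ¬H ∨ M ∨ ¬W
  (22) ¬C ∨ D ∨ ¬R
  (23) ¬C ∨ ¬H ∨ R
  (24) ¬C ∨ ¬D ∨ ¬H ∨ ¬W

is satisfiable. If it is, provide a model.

Case D = True:
  Clause (¬D) is falsified — contradiction.
Case D = False:
  (D ∨ ¬E) forces E = False.
  (¬B ∨ E) forces B = False.
  (B ∨ D ∨ H) forces H = True.
  (¬C ∨ ¬H) forces C = False.
  Clause (B ∨ C) is falsified — contradiction.
Both cases fail, so the formula is unsatisfiable.

The formula is unsatisfiable.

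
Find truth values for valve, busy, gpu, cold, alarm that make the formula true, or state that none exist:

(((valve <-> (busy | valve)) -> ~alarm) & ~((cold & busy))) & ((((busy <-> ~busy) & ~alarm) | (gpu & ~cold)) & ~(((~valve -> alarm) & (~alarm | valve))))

valve = False, busy = False, gpu = True, cold = False, alarm = False

  ((valve <-> (busy | valve)) -> ~alarm) & ~((cold & busy)) = True
    (valve <-> (busy | valve)) -> ~alarm = True
      valve <-> (busy | valve) = True
        busy | valve = False
      ~alarm = True
    ~((cold & busy)) = True
      cold & busy = False
  (((busy <-> ~busy) & ~alarm) | (gpu & ~cold)) & ~(((~valve -> alarm) & (~alarm | valve))) = True
    ((busy <-> ~busy) & ~alarm) | (gpu & ~cold) = True
      (busy <-> ~busy) & ~alarm = False
        busy <-> ~busy = False
          ~busy = True
        ~alarm = True
      gpu & ~cold = True
        ~cold = True
    ~(((~valve -> alarm) & (~alarm | valve))) = True
      (~valve -> alarm) & (~alarm | valve) = False
        ~valve -> alarm = False
          ~valve = True
        ~alarm | valve = True
          ~alarm = True
Both conjuncts True, so the formula holds.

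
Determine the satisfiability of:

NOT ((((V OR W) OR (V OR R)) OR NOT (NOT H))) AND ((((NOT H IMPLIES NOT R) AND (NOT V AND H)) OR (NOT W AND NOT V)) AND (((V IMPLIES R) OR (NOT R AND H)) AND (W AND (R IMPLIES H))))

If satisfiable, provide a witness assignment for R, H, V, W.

UNSATISFIABLE

Case W = True: the conjunct NOT ((((V OR W) OR (V OR R)) OR NOT (NOT H))) becomes NOT ((True OR NOT (NOT H))) = False.
Case W = False: the conjunct W is False.
Both cases fail — unsatisfiable.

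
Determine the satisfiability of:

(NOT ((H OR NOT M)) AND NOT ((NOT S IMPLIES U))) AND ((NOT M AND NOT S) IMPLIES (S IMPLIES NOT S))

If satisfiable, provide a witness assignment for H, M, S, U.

H: False, M: True, S: False, U: False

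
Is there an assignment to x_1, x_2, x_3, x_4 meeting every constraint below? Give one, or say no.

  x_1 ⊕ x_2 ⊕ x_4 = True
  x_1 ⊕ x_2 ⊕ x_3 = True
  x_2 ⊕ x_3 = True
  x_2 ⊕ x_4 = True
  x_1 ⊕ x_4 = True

x_1 = False; x_2 = False; x_3 = True; x_4 = True

x_1 ⊕ x_2 ⊕ x_4 = F ⊕ F ⊕ T = True ✓
x_1 ⊕ x_2 ⊕ x_3 = F ⊕ F ⊕ T = True ✓
x_2 ⊕ x_3 = F ⊕ T = True ✓
x_2 ⊕ x_4 = F ⊕ T = True ✓
x_1 ⊕ x_4 = F ⊕ T = True ✓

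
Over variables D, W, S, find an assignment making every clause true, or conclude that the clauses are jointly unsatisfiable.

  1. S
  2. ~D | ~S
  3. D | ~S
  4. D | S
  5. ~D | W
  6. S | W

Case S = True:
  (~D | ~S) forces D = False.
  Clause (D | ~S) is falsified — contradiction.
Case S = False:
  Clause (S) is falsified — contradiction.
Both cases fail, so the formula is unsatisfiable.

Unsatisfiable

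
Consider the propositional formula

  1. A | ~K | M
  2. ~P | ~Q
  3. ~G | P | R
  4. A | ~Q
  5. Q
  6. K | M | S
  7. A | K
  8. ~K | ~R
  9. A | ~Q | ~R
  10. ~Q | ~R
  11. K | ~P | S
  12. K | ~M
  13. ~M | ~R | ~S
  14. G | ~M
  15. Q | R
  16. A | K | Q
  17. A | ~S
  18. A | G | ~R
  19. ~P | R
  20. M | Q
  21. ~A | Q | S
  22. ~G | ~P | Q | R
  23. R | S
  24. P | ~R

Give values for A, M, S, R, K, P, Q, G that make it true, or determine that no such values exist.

A: True, M: False, S: True, R: False, K: False, P: False, Q: True, G: False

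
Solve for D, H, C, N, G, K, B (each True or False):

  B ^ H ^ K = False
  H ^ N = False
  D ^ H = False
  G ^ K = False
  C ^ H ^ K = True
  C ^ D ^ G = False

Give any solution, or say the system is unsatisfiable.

No satisfying assignment exists.

Adding constraints 3, 4, 5, 6 mod 2: every variable appears an even number of times on the left, so the left side is 0.
But the right sides sum to 1 (mod 2). 0 ≠ 1 — the system is inconsistent.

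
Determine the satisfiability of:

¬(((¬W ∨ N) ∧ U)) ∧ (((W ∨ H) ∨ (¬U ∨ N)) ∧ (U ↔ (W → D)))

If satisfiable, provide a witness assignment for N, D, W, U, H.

N = False, D = False, W = True, U = False, H = False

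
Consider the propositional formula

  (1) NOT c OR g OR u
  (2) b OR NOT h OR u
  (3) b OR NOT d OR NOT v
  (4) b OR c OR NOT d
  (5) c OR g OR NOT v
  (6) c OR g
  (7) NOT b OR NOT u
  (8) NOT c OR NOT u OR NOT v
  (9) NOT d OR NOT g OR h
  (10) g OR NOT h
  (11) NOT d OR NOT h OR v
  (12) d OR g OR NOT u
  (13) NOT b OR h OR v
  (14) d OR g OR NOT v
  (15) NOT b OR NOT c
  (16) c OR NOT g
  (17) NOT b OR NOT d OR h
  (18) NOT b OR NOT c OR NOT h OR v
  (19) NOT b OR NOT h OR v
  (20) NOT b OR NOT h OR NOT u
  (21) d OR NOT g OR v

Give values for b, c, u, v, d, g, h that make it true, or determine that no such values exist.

Set b = False.
Set c = True.
Set u = False.
  then (NOT c OR g OR u) forces g = True.
  then (b OR NOT h OR u) forces h = False.
  then (NOT d OR NOT g OR h) forces d = False.
  then (d OR NOT g OR v) forces v = True.
All clauses satisfied.

b = False; c = True; u = False; v = True; d = False; g = True; h = False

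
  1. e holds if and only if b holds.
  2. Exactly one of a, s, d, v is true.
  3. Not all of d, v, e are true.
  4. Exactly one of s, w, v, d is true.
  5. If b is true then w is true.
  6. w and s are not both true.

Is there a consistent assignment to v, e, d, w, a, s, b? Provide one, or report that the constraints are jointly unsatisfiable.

v: True, e: False, d: False, w: False, a: False, s: False, b: False

  (1) e=F, b=F — same ✓
  (2) {a, s, d, v}: 1 true — exactly one ✓
  (3) {d, v, e}: 1/3 true — not all ✓
  (4) {s, w, v, d}: 1 true — exactly one ✓
  (5) b=F ⇒ w: vacuous ✓
  (6) w=F, s=F — not both ✓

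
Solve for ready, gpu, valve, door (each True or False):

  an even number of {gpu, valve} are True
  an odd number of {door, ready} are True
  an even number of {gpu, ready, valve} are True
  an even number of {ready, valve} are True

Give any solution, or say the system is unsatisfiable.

ready: False, gpu: False, valve: False, door: True

{gpu, valve}: 0 true → even ✓
{door, ready}: 1 true → odd ✓
{gpu, ready, valve}: 0 true → even ✓
{ready, valve}: 0 true → even ✓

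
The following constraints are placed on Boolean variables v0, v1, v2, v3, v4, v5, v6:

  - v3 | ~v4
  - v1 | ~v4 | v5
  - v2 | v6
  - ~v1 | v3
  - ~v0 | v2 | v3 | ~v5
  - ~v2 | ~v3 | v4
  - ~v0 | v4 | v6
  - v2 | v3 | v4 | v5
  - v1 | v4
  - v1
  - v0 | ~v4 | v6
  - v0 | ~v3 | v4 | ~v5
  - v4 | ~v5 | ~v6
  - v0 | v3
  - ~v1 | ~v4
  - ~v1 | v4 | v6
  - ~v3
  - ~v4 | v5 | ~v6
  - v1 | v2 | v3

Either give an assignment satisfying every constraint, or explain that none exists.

The formula is unsatisfiable.

Case v1 = True:
  (~v1 | v3) forces v3 = True.
  Clause (~v3) is falsified — contradiction.
Case v1 = False:
  Clause (v1) is falsified — contradiction.
Both cases fail, so the formula is unsatisfiable.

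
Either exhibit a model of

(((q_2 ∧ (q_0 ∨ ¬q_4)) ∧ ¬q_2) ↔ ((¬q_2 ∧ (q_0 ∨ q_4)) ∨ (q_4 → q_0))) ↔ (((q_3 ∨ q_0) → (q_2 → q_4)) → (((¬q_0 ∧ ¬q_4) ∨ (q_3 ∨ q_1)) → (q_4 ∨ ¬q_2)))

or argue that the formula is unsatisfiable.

q_0: False, q_1: False, q_2: True, q_3: True, q_4: True

  (((q_2 ∧ (q_0 ∨ ¬q_4)) ∧ ¬q_2) ↔ ((¬q_2 ∧ (q_0 ∨ q_4)) ∨ (q_4 → q_0))) ↔ (((q_3 ∨ q_0) → (q_2 → q_4)) → (((¬q_0 ∧ ¬q_4) ∨ (q_3 ∨ q_1)) → (q_4 ∨ ¬q_2))) = True
    ((q_2 ∧ (q_0 ∨ ¬q_4)) ∧ ¬q_2) ↔ ((¬q_2 ∧ (q_0 ∨ q_4)) ∨ (q_4 → q_0)) = True
      (q_2 ∧ (q_0 ∨ ¬q_4)) ∧ ¬q_2 = False
        q_2 ∧ (q_0 ∨ ¬q_4) = False
          q_0 ∨ ¬q_4 = False
            ¬q_4 = False
        ¬q_2 = False
      (¬q_2 ∧ (q_0 ∨ q_4)) ∨ (q_4 → q_0) = False
        ¬q_2 ∧ (q_0 ∨ q_4) = False
          ¬q_2 = False
          q_0 ∨ q_4 = True
        q_4 → q_0 = False
    ((q_3 ∨ q_0) → (q_2 → q_4)) → (((¬q_0 ∧ ¬q_4) ∨ (q_3 ∨ q_1)) → (q_4 ∨ ¬q_2)) = True
      (q_3 ∨ q_0) → (q_2 → q_4) = True
        q_3 ∨ q_0 = True
        q_2 → q_4 = True
      ((¬q_0 ∧ ¬q_4) ∨ (q_3 ∨ q_1)) → (q_4 ∨ ¬q_2) = True
        (¬q_0 ∧ ¬q_4) ∨ (q_3 ∨ q_1) = True
          ¬q_0 ∧ ¬q_4 = False
            ¬q_0 = True
            ¬q_4 = False
          q_3 ∨ q_1 = True
        q_4 ∨ ¬q_2 = True
          ¬q_2 = False
The formula evaluates to True.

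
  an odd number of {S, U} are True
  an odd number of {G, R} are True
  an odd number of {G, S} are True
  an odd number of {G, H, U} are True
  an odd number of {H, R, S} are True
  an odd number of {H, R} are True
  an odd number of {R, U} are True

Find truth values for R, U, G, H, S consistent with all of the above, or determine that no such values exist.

R = False; U = True; G = True; H = True; S = False

{S, U}: 1 true → odd ✓
{G, R}: 1 true → odd ✓
{G, S}: 1 true → odd ✓
{G, H, U}: 3 true → odd ✓
{H, R, S}: 1 true → odd ✓
{H, R}: 1 true → odd ✓
{R, U}: 1 true → odd ✓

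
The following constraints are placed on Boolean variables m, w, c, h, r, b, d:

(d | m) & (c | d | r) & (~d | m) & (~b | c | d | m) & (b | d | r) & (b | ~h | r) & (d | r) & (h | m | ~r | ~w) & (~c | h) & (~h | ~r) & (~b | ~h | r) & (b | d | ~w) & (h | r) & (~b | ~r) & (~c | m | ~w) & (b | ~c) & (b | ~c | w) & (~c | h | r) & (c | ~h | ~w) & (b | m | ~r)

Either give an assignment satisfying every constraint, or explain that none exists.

m: True, w: False, c: False, h: False, r: True, b: False, d: True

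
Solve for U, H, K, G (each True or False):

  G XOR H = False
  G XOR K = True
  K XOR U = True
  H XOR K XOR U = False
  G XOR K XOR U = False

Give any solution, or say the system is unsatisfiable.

U=T, H=T, K=F, G=T

G XOR H = T XOR T = False ✓
G XOR K = T XOR F = True ✓
K XOR U = F XOR T = True ✓
H XOR K XOR U = T XOR F XOR T = False ✓
G XOR K XOR U = T XOR F XOR T = False ✓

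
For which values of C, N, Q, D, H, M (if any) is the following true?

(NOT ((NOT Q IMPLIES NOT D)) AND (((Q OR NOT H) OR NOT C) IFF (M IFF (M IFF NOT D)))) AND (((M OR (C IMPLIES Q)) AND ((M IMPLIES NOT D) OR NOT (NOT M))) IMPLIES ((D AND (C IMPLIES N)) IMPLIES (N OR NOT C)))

C = True, N = False, Q = False, D = True, H = True, M = False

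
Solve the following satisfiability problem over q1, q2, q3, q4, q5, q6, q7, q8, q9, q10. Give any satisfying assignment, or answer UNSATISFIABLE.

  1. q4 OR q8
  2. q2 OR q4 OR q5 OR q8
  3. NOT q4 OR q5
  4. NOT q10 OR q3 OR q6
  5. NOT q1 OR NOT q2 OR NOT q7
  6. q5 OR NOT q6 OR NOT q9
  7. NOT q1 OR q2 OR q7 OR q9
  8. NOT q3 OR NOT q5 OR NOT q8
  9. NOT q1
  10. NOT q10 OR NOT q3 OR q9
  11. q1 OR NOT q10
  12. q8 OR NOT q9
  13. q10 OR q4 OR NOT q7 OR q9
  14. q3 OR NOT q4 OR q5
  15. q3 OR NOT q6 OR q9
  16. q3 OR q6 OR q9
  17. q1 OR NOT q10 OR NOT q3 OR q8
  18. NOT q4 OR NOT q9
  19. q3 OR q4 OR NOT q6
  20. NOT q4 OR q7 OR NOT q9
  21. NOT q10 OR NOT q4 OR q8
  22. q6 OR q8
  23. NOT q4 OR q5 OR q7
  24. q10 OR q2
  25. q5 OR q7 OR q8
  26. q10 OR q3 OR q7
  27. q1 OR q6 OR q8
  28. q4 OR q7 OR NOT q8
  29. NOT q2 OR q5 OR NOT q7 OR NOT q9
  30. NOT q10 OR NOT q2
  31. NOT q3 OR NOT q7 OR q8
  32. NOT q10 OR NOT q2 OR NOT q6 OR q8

q1 = False, q2 = True, q3 = True, q4 = True, q5 = True, q6 = True, q7 = False, q8 = False, q9 = False, q10 = False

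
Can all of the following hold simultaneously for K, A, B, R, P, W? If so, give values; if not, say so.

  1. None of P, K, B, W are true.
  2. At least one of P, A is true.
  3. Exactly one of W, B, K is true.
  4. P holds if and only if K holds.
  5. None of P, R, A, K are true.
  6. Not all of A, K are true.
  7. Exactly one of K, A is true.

Unsatisfiable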